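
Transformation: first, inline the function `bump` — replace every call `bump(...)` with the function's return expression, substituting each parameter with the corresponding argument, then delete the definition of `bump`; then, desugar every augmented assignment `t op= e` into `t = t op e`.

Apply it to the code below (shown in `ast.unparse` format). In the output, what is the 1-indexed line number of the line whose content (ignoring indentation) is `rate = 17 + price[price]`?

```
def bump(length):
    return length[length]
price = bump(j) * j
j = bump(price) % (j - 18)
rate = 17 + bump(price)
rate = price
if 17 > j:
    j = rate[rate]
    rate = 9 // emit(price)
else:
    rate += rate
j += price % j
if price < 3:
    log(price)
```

Transformed code:
price = j[j] * j
j = price[price] % (j - 18)
rate = 17 + price[price]
rate = price
if 17 > j:
    j = rate[rate]
    rate = 9 // emit(price)
else:
    rate = rate + rate
j = j + price % j
if price < 3:
    log(price)

3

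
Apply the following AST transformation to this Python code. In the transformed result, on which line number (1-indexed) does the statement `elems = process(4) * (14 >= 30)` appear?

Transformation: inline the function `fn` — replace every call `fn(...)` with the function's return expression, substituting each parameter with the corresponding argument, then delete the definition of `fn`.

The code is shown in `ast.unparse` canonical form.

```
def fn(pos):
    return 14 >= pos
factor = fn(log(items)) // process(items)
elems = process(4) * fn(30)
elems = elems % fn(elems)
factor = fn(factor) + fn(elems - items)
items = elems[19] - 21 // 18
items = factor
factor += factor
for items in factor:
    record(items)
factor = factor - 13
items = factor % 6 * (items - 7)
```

2

Transformed code:
factor = (14 >= log(items)) // process(items)
elems = process(4) * (14 >= 30)
elems = elems % (14 >= elems)
factor = (14 >= factor) + (14 >= elems - items)
items = elems[19] - 21 // 18
items = factor
factor += factor
for items in factor:
    record(items)
factor = factor - 13
items = factor % 6 * (items - 7)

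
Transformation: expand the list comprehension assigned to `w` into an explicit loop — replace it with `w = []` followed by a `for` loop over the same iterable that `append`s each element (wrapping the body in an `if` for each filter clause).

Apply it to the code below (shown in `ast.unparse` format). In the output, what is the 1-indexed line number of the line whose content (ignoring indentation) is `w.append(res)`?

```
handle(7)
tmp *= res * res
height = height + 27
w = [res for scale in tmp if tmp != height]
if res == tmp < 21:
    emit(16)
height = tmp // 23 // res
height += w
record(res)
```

7

Transformed code:
handle(7)
tmp *= res * res
height = height + 27
w = []
for scale in tmp:
    if tmp != height:
        w.append(res)
if res == tmp < 21:
    emit(16)
height = tmp // 23 // res
height += w
record(res)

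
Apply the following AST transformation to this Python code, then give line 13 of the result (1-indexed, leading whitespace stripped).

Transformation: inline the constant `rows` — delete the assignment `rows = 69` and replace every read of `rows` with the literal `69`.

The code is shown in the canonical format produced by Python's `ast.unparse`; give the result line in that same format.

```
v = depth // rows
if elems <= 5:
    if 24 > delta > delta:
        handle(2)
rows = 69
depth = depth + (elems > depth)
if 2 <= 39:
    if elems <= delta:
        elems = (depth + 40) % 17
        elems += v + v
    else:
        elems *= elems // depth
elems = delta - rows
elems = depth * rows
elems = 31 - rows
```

elems = depth * 69

Transformed code:
v = depth // 69
if elems <= 5:
    if 24 > delta > delta:
        handle(2)
depth = depth + (elems > depth)
if 2 <= 39:
    if elems <= delta:
        elems = (depth + 40) % 17
        elems += v + v
    else:
        elems *= elems // depth
elems = delta - 69
elems = depth * 69
elems = 31 - 69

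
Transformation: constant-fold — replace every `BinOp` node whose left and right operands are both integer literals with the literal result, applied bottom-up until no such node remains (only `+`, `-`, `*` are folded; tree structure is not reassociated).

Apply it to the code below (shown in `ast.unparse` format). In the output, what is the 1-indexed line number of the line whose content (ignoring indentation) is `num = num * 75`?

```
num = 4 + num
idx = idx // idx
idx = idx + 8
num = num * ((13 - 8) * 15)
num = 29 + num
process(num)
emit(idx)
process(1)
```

4

Transformed code:
num = 4 + num
idx = idx // idx
idx = idx + 8
num = num * 75
num = 29 + num
process(num)
emit(idx)
process(1)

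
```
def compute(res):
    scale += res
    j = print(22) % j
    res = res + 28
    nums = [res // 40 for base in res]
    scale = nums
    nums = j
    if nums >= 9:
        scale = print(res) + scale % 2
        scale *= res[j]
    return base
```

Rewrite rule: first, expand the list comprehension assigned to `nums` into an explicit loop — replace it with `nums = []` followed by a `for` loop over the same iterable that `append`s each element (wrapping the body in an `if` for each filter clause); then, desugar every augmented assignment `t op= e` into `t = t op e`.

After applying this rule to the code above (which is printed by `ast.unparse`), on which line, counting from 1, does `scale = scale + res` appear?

2

Transformed code:
def compute(res):
    scale = scale + res
    j = print(22) % j
    res = res + 28
    nums = []
    for base in res:
        nums.append(res // 40)
    scale = nums
    nums = j
    if nums >= 9:
        scale = print(res) + scale % 2
        scale = scale * res[j]
    return base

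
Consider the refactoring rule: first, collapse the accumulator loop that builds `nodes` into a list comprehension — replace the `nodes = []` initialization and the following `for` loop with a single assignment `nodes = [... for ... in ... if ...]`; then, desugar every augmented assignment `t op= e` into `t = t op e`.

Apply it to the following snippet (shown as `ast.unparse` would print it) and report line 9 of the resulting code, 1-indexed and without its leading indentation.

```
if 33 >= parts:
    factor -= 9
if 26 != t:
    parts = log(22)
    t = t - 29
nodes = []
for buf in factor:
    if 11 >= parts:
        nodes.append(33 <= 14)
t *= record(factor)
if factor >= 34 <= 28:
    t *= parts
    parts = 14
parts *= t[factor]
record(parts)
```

Transformed code:
if 33 >= parts:
    factor = factor - 9
if 26 != t:
    parts = log(22)
    t = t - 29
nodes = [33 <= 14 for buf in factor if 11 >= parts]
t = t * record(factor)
if factor >= 34 <= 28:
    t = t * parts
    parts = 14
parts = parts * t[factor]
record(parts)

t = t * parts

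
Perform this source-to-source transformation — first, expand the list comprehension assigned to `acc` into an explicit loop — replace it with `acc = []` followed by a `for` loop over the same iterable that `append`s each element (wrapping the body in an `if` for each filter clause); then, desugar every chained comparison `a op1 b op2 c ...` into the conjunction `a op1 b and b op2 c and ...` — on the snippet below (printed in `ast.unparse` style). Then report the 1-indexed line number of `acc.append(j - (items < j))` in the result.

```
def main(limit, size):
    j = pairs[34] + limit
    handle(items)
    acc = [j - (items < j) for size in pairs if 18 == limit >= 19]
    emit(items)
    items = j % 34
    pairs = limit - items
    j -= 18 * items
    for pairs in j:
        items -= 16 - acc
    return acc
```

Transformed code:
def main(limit, size):
    j = pairs[34] + limit
    handle(items)
    acc = []
    for size in pairs:
        if 18 == limit and limit >= 19:
            acc.append(j - (items < j))
    emit(items)
    items = j % 34
    pairs = limit - items
    j -= 18 * items
    for pairs in j:
        items -= 16 - acc
    return acc

7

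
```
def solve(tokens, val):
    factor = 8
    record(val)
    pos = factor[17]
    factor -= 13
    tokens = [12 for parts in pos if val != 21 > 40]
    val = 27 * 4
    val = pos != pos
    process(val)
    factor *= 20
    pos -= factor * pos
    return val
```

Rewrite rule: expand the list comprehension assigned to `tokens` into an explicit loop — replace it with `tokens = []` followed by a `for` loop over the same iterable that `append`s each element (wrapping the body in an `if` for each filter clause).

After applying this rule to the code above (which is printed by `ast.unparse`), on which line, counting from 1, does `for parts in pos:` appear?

Transformed code:
def solve(tokens, val):
    factor = 8
    record(val)
    pos = factor[17]
    factor -= 13
    tokens = []
    for parts in pos:
        if val != 21 > 40:
            tokens.append(12)
    val = 27 * 4
    val = pos != pos
    process(val)
    factor *= 20
    pos -= factor * pos
    return val

7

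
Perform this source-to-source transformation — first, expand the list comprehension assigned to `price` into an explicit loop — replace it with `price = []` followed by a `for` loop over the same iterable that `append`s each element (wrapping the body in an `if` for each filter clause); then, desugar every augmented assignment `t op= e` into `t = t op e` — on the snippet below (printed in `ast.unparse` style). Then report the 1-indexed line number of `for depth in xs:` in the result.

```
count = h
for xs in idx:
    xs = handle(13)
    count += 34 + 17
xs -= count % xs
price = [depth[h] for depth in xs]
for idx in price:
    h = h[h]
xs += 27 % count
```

Transformed code:
count = h
for xs in idx:
    xs = handle(13)
    count = count + (34 + 17)
xs = xs - count % xs
price = []
for depth in xs:
    price.append(depth[h])
for idx in price:
    h = h[h]
xs = xs + 27 % count

7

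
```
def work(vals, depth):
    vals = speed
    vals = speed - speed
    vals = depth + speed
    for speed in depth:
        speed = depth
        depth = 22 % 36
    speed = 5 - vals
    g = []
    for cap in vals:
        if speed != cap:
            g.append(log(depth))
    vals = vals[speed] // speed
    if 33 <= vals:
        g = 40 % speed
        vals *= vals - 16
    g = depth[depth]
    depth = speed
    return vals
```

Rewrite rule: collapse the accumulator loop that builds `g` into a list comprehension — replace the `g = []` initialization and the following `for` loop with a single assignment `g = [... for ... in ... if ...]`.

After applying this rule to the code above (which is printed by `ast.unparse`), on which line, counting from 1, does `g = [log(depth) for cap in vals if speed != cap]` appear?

9

Transformed code:
def work(vals, depth):
    vals = speed
    vals = speed - speed
    vals = depth + speed
    for speed in depth:
        speed = depth
        depth = 22 % 36
    speed = 5 - vals
    g = [log(depth) for cap in vals if speed != cap]
    vals = vals[speed] // speed
    if 33 <= vals:
        g = 40 % speed
        vals *= vals - 16
    g = depth[depth]
    depth = speed
    return vals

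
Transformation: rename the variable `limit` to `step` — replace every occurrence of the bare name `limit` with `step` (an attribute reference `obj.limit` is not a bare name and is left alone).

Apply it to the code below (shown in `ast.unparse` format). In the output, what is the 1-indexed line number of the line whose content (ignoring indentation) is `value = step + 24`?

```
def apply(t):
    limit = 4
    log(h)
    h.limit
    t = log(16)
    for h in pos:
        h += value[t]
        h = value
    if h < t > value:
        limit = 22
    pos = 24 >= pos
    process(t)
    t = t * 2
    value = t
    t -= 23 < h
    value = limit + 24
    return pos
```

16

Transformed code:
def apply(t):
    step = 4
    log(h)
    h.limit
    t = log(16)
    for h in pos:
        h += value[t]
        h = value
    if h < t > value:
        step = 22
    pos = 24 >= pos
    process(t)
    t = t * 2
    value = t
    t -= 23 < h
    value = step + 24
    return pos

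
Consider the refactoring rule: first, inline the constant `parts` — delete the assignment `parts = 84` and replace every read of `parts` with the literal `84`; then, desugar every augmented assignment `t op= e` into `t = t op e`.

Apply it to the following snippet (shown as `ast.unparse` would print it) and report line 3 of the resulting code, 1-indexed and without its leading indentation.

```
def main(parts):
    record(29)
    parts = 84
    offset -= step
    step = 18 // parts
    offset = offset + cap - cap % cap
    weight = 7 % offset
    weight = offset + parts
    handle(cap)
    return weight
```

Transformed code:
def main(parts):
    record(29)
    offset = offset - step
    step = 18 // 84
    offset = offset + cap - cap % cap
    weight = 7 % offset
    weight = offset + 84
    handle(cap)
    return weight

offset = offset - step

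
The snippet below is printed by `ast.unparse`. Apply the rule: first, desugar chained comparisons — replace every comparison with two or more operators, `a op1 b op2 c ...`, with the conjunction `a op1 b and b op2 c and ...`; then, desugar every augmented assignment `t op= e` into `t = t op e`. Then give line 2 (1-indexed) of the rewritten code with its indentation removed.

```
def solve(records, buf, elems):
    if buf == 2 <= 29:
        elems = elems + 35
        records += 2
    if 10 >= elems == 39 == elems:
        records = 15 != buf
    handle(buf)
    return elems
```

if buf == 2 and 2 <= 29:

Transformed code:
def solve(records, buf, elems):
    if buf == 2 and 2 <= 29:
        elems = elems + 35
        records = records + 2
    if 10 >= elems and elems == 39 and (39 == elems):
        records = 15 != buf
    handle(buf)
    return elems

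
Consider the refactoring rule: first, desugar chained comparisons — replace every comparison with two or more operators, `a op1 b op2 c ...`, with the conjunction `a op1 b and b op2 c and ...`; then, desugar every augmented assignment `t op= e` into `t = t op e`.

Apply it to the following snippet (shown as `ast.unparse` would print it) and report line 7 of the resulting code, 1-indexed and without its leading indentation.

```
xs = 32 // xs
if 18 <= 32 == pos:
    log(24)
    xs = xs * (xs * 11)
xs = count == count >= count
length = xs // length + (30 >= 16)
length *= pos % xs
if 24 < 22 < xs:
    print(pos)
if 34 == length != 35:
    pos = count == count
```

Transformed code:
xs = 32 // xs
if 18 <= 32 and 32 == pos:
    log(24)
    xs = xs * (xs * 11)
xs = count == count and count >= count
length = xs // length + (30 >= 16)
length = length * (pos % xs)
if 24 < 22 and 22 < xs:
    print(pos)
if 34 == length and length != 35:
    pos = count == count

length = length * (pos % xs)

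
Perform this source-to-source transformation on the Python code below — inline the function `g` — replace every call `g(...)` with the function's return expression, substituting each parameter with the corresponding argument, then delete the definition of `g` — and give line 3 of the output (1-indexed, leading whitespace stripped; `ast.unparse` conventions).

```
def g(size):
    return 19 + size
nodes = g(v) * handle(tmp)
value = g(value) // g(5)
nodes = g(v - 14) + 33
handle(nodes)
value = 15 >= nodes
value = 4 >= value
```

nodes = 19 + (v - 14) + 33

Transformed code:
nodes = (19 + v) * handle(tmp)
value = (19 + value) // (19 + 5)
nodes = 19 + (v - 14) + 33
handle(nodes)
value = 15 >= nodes
value = 4 >= value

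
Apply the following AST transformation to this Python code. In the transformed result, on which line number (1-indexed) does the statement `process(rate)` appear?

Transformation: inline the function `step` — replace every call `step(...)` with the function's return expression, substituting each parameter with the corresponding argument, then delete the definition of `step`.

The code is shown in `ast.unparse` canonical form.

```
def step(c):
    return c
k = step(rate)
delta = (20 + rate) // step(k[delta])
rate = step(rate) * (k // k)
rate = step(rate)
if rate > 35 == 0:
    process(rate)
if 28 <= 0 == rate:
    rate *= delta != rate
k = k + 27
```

6

Transformed code:
k = rate
delta = (20 + rate) // k[delta]
rate = rate * (k // k)
rate = rate
if rate > 35 == 0:
    process(rate)
if 28 <= 0 == rate:
    rate *= delta != rate
k = k + 27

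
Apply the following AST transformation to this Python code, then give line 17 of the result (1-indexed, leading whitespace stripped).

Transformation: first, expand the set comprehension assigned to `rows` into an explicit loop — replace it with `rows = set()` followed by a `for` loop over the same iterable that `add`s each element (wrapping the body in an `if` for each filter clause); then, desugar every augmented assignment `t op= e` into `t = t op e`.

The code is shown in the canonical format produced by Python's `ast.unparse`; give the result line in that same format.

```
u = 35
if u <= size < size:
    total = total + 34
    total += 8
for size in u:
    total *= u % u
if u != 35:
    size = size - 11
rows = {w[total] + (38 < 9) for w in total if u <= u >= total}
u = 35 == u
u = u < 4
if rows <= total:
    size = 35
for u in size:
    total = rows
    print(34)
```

Transformed code:
u = 35
if u <= size < size:
    total = total + 34
    total = total + 8
for size in u:
    total = total * (u % u)
if u != 35:
    size = size - 11
rows = set()
for w in total:
    if u <= u >= total:
        rows.add(w[total] + (38 < 9))
u = 35 == u
u = u < 4
if rows <= total:
    size = 35
for u in size:
    total = rows
    print(34)

for u in size:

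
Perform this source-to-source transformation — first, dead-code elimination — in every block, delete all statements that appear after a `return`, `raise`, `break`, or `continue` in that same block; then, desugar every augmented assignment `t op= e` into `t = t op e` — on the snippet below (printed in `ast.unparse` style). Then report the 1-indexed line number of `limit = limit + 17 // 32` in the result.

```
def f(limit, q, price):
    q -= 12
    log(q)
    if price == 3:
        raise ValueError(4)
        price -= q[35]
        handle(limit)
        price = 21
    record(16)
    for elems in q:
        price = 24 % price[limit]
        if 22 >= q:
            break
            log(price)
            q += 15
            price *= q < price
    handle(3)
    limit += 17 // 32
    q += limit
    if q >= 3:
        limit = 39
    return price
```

Transformed code:
def f(limit, q, price):
    q = q - 12
    log(q)
    if price == 3:
        raise ValueError(4)
    record(16)
    for elems in q:
        price = 24 % price[limit]
        if 22 >= q:
            break
    handle(3)
    limit = limit + 17 // 32
    q = q + limit
    if q >= 3:
        limit = 39
    return price

12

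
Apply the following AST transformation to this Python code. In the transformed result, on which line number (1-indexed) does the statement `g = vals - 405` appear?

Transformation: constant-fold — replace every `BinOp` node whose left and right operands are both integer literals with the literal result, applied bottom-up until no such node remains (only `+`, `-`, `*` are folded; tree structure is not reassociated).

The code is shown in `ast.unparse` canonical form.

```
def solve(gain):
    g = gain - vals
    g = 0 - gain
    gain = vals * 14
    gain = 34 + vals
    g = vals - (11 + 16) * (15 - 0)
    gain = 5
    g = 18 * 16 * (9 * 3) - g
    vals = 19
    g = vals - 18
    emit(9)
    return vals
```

6

Transformed code:
def solve(gain):
    g = gain - vals
    g = 0 - gain
    gain = vals * 14
    gain = 34 + vals
    g = vals - 405
    gain = 5
    g = 7776 - g
    vals = 19
    g = vals - 18
    emit(9)
    return vals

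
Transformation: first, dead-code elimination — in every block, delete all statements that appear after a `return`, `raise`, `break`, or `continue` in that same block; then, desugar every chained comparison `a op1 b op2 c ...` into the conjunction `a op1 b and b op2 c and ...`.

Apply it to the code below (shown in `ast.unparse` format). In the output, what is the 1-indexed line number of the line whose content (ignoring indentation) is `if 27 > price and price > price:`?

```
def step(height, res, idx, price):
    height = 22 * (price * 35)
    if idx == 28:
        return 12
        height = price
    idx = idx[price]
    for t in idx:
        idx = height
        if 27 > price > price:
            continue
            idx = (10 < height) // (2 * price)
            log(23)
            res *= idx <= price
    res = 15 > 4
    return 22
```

8

Transformed code:
def step(height, res, idx, price):
    height = 22 * (price * 35)
    if idx == 28:
        return 12
    idx = idx[price]
    for t in idx:
        idx = height
        if 27 > price and price > price:
            continue
    res = 15 > 4
    return 22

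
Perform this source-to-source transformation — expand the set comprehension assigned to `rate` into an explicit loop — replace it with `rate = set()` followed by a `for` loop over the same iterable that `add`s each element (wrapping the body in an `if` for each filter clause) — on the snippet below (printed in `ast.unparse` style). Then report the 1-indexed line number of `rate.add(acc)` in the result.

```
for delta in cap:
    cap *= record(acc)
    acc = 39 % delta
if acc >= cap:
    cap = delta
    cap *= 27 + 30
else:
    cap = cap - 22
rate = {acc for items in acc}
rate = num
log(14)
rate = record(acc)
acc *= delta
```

11

Transformed code:
for delta in cap:
    cap *= record(acc)
    acc = 39 % delta
if acc >= cap:
    cap = delta
    cap *= 27 + 30
else:
    cap = cap - 22
rate = set()
for items in acc:
    rate.add(acc)
rate = num
log(14)
rate = record(acc)
acc *= delta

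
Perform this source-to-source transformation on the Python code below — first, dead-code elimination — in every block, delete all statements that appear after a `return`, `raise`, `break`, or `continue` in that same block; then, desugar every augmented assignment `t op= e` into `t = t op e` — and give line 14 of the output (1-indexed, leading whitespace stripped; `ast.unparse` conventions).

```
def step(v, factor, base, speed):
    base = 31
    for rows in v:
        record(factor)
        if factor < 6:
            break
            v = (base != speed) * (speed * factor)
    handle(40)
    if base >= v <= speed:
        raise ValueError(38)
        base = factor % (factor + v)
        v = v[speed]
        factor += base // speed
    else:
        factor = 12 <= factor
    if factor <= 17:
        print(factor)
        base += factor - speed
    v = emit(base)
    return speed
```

base = base + (factor - speed)

Transformed code:
def step(v, factor, base, speed):
    base = 31
    for rows in v:
        record(factor)
        if factor < 6:
            break
    handle(40)
    if base >= v <= speed:
        raise ValueError(38)
    else:
        factor = 12 <= factor
    if factor <= 17:
        print(factor)
        base = base + (factor - speed)
    v = emit(base)
    return speed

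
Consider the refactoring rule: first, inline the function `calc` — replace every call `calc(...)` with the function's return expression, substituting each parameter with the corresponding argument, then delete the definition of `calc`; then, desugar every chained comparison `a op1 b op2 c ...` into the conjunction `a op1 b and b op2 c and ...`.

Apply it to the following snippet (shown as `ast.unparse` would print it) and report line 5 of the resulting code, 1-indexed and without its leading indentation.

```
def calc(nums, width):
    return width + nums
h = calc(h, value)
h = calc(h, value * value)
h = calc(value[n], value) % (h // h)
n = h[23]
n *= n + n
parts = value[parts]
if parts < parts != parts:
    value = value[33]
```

Transformed code:
h = value + h
h = value * value + h
h = (value + value[n]) % (h // h)
n = h[23]
n *= n + n
parts = value[parts]
if parts < parts and parts != parts:
    value = value[33]

n *= n + n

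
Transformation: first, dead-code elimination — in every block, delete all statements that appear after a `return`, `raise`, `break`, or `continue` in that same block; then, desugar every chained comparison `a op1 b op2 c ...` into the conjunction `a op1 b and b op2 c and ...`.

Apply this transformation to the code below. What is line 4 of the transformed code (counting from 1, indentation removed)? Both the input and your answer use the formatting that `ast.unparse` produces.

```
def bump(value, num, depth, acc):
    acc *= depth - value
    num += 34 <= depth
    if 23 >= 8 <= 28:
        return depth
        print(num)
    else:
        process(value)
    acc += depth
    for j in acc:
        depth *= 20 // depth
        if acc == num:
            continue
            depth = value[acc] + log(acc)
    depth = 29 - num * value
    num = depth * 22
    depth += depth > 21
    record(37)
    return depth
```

Transformed code:
def bump(value, num, depth, acc):
    acc *= depth - value
    num += 34 <= depth
    if 23 >= 8 and 8 <= 28:
        return depth
    else:
        process(value)
    acc += depth
    for j in acc:
        depth *= 20 // depth
        if acc == num:
            continue
    depth = 29 - num * value
    num = depth * 22
    depth += depth > 21
    record(37)
    return depth

if 23 >= 8 and 8 <= 28:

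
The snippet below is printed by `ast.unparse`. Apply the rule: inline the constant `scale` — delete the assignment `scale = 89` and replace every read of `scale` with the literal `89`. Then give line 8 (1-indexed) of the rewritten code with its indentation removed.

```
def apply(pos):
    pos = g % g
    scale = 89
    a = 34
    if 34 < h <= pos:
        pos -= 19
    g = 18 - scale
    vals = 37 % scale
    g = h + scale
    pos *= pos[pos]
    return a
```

Transformed code:
def apply(pos):
    pos = g % g
    a = 34
    if 34 < h <= pos:
        pos -= 19
    g = 18 - 89
    vals = 37 % 89
    g = h + 89
    pos *= pos[pos]
    return a

g = h + 89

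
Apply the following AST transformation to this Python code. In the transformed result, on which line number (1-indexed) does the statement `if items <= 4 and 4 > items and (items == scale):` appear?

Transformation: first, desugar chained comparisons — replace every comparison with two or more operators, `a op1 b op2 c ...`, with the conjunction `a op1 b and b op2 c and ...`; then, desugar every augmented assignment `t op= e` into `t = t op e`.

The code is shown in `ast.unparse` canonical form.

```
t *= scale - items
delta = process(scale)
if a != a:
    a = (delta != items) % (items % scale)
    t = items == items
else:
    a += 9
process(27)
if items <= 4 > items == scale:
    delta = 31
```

9

Transformed code:
t = t * (scale - items)
delta = process(scale)
if a != a:
    a = (delta != items) % (items % scale)
    t = items == items
else:
    a = a + 9
process(27)
if items <= 4 and 4 > items and (items == scale):
    delta = 31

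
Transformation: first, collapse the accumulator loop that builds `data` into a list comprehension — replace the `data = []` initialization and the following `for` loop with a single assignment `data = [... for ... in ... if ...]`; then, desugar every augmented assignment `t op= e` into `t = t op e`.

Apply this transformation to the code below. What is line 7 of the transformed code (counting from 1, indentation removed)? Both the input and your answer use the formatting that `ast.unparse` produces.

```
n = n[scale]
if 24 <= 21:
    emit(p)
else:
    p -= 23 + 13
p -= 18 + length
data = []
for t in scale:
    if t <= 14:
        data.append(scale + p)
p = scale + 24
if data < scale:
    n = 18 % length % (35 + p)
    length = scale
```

Transformed code:
n = n[scale]
if 24 <= 21:
    emit(p)
else:
    p = p - (23 + 13)
p = p - (18 + length)
data = [scale + p for t in scale if t <= 14]
p = scale + 24
if data < scale:
    n = 18 % length % (35 + p)
    length = scale

data = [scale + p for t in scale if t <= 14]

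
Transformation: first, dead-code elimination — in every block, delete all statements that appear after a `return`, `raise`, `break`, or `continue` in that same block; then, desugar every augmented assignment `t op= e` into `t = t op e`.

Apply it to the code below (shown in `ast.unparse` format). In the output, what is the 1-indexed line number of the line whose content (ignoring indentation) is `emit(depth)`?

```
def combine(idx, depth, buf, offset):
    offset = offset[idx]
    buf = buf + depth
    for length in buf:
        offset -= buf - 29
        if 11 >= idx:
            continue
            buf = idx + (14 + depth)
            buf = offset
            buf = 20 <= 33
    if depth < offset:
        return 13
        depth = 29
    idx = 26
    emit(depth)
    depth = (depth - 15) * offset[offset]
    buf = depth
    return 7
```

11

Transformed code:
def combine(idx, depth, buf, offset):
    offset = offset[idx]
    buf = buf + depth
    for length in buf:
        offset = offset - (buf - 29)
        if 11 >= idx:
            continue
    if depth < offset:
        return 13
    idx = 26
    emit(depth)
    depth = (depth - 15) * offset[offset]
    buf = depth
    return 7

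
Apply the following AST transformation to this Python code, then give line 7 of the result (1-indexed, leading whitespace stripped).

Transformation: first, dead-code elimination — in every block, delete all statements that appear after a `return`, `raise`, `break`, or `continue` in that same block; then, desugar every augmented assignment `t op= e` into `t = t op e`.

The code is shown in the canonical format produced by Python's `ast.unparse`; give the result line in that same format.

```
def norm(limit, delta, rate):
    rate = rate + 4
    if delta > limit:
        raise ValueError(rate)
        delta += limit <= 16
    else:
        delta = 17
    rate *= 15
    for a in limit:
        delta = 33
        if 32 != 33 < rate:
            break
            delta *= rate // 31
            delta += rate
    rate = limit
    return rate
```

Transformed code:
def norm(limit, delta, rate):
    rate = rate + 4
    if delta > limit:
        raise ValueError(rate)
    else:
        delta = 17
    rate = rate * 15
    for a in limit:
        delta = 33
        if 32 != 33 < rate:
            break
    rate = limit
    return rate

rate = rate * 15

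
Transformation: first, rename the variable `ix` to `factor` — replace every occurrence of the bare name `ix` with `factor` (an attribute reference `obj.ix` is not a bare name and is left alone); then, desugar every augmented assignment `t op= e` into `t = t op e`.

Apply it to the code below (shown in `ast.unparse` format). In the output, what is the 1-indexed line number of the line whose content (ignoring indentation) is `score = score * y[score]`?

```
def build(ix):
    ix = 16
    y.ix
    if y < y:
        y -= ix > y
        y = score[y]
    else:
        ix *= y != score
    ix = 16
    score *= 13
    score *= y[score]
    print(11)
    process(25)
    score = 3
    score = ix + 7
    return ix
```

Transformed code:
def build(factor):
    factor = 16
    y.ix
    if y < y:
        y = y - (factor > y)
        y = score[y]
    else:
        factor = factor * (y != score)
    factor = 16
    score = score * 13
    score = score * y[score]
    print(11)
    process(25)
    score = 3
    score = factor + 7
    return factor

11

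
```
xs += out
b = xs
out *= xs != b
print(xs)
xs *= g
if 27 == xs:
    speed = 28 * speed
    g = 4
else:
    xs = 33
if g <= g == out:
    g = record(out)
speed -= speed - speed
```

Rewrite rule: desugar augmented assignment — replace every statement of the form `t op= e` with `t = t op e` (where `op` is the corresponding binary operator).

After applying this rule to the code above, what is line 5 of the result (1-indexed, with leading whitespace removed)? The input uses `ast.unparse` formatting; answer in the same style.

xs = xs * g

Transformed code:
xs = xs + out
b = xs
out = out * (xs != b)
print(xs)
xs = xs * g
if 27 == xs:
    speed = 28 * speed
    g = 4
else:
    xs = 33
if g <= g == out:
    g = record(out)
speed = speed - (speed - speed)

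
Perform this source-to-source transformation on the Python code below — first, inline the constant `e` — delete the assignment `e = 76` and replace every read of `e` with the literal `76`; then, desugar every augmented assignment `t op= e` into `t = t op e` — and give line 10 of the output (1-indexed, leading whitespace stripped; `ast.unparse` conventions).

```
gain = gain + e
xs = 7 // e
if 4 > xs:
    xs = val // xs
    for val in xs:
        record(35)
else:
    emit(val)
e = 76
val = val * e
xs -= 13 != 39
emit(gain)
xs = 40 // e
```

Transformed code:
gain = gain + 76
xs = 7 // 76
if 4 > xs:
    xs = val // xs
    for val in xs:
        record(35)
else:
    emit(val)
val = val * 76
xs = xs - (13 != 39)
emit(gain)
xs = 40 // 76

xs = xs - (13 != 39)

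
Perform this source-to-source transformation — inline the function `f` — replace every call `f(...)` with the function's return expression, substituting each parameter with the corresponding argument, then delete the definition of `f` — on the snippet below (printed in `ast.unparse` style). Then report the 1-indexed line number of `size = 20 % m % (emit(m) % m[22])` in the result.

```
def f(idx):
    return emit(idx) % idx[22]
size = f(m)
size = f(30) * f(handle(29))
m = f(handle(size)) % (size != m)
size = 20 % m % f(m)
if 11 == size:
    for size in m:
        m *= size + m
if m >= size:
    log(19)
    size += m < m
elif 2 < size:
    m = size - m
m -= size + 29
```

Transformed code:
size = emit(m) % m[22]
size = emit(30) % 30[22] * (emit(handle(29)) % handle(29)[22])
m = emit(handle(size)) % handle(size)[22] % (size != m)
size = 20 % m % (emit(m) % m[22])
if 11 == size:
    for size in m:
        m *= size + m
if m >= size:
    log(19)
    size += m < m
elif 2 < size:
    m = size - m
m -= size + 29

4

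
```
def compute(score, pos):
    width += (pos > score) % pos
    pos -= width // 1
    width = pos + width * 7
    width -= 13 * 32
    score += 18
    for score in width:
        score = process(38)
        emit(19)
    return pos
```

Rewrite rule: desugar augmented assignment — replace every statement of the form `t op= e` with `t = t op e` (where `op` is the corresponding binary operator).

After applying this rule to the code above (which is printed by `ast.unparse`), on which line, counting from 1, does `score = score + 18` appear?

6

Transformed code:
def compute(score, pos):
    width = width + (pos > score) % pos
    pos = pos - width // 1
    width = pos + width * 7
    width = width - 13 * 32
    score = score + 18
    for score in width:
        score = process(38)
        emit(19)
    return pos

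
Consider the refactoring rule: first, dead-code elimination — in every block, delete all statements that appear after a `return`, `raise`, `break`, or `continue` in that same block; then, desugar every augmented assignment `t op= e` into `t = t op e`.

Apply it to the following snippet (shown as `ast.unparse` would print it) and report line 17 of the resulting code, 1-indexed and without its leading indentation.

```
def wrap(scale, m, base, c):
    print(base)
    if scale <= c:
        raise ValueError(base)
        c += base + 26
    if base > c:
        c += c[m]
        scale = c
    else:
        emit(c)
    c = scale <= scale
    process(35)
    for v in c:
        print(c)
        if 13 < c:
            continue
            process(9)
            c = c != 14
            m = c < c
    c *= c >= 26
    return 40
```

return 40

Transformed code:
def wrap(scale, m, base, c):
    print(base)
    if scale <= c:
        raise ValueError(base)
    if base > c:
        c = c + c[m]
        scale = c
    else:
        emit(c)
    c = scale <= scale
    process(35)
    for v in c:
        print(c)
        if 13 < c:
            continue
    c = c * (c >= 26)
    return 40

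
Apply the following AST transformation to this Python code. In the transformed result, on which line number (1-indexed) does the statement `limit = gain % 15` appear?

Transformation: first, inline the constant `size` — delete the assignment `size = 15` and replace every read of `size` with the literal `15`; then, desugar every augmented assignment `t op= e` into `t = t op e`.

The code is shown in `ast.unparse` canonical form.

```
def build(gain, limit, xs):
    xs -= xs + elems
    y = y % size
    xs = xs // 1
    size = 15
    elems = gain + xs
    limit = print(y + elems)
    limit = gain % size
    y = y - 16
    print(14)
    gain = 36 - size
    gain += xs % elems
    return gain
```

Transformed code:
def build(gain, limit, xs):
    xs = xs - (xs + elems)
    y = y % 15
    xs = xs // 1
    elems = gain + xs
    limit = print(y + elems)
    limit = gain % 15
    y = y - 16
    print(14)
    gain = 36 - 15
    gain = gain + xs % elems
    return gain

7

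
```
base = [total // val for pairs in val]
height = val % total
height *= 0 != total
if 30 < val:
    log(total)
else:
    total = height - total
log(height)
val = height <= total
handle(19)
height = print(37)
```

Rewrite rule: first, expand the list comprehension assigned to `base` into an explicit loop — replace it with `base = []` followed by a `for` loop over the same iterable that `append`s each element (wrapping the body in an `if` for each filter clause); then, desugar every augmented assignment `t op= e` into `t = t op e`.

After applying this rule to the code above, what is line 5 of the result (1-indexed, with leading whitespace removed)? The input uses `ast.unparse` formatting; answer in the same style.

height = height * (0 != total)

Transformed code:
base = []
for pairs in val:
    base.append(total // val)
height = val % total
height = height * (0 != total)
if 30 < val:
    log(total)
else:
    total = height - total
log(height)
val = height <= total
handle(19)
height = print(37)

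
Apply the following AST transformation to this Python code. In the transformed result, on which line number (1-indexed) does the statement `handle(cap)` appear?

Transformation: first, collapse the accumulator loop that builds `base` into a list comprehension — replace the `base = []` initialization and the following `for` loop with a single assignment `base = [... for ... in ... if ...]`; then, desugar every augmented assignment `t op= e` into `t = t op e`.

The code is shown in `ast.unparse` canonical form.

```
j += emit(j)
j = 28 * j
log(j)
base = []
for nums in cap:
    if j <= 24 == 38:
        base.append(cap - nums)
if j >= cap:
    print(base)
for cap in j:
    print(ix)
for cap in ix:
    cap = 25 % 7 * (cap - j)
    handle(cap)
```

11

Transformed code:
j = j + emit(j)
j = 28 * j
log(j)
base = [cap - nums for nums in cap if j <= 24 == 38]
if j >= cap:
    print(base)
for cap in j:
    print(ix)
for cap in ix:
    cap = 25 % 7 * (cap - j)
    handle(cap)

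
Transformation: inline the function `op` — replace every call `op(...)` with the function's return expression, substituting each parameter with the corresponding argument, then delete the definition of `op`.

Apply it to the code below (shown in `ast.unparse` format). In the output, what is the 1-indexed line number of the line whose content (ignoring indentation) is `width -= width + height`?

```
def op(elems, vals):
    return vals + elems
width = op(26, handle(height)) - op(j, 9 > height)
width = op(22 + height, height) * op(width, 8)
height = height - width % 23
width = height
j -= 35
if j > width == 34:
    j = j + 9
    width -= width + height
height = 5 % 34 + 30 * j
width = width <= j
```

Transformed code:
width = handle(height) + 26 - ((9 > height) + j)
width = (height + (22 + height)) * (8 + width)
height = height - width % 23
width = height
j -= 35
if j > width == 34:
    j = j + 9
    width -= width + height
height = 5 % 34 + 30 * j
width = width <= j

8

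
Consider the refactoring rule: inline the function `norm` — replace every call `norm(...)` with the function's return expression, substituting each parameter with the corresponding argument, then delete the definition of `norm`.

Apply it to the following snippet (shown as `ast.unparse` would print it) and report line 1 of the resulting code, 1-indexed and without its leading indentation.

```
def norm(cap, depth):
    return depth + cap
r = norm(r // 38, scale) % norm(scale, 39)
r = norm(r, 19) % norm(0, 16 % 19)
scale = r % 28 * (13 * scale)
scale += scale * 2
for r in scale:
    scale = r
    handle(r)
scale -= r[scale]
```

r = (scale + r // 38) % (39 + scale)

Transformed code:
r = (scale + r // 38) % (39 + scale)
r = (19 + r) % (16 % 19 + 0)
scale = r % 28 * (13 * scale)
scale += scale * 2
for r in scale:
    scale = r
    handle(r)
scale -= r[scale]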